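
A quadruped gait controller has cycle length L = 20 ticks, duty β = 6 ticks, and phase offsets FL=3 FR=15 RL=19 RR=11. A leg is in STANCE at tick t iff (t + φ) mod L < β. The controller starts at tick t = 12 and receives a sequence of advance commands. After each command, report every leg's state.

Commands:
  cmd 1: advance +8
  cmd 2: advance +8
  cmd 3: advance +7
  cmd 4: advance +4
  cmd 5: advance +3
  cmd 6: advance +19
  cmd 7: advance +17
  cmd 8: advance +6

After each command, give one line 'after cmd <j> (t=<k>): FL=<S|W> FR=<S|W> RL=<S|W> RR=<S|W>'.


after cmd 1 (t=20): FL=S FR=W RL=W RR=W
after cmd 2 (t=28): FL=W FR=S RL=W RR=W
after cmd 3 (t=35): FL=W FR=W RL=W RR=W
after cmd 4 (t=39): FL=S FR=W RL=W RR=W
after cmd 5 (t=42): FL=S FR=W RL=S RR=W
after cmd 6 (t=61): FL=S FR=W RL=S RR=W
after cmd 7 (t=78): FL=S FR=W RL=W RR=W
after cmd 8 (t=84): FL=W FR=W RL=S RR=W

start t=12: FL=W FR=W RL=W RR=S
cmd 1: advance +8 → t=20, phase=(3,15,19,11) → FL=S FR=W RL=W RR=W
cmd 2: advance +8 → t=28, phase=(11,3,7,19) → FL=W FR=S RL=W RR=W
cmd 3: advance +7 → t=35, phase=(18,10,14,6) → FL=W FR=W RL=W RR=W
cmd 4: advance +4 → t=39, phase=(2,14,18,10) → FL=S FR=W RL=W RR=W
cmd 5: advance +3 → t=42, phase=(5,17,1,13) → FL=S FR=W RL=S RR=W
cmd 6: advance +19 → t=61, phase=(4,16,0,12) → FL=S FR=W RL=S RR=W
cmd 7: advance +17 → t=78, phase=(1,13,17,9) → FL=S FR=W RL=W RR=W
cmd 8: advance +6 → t=84, phase=(7,19,3,15) → FL=W FR=W RL=S RR=W


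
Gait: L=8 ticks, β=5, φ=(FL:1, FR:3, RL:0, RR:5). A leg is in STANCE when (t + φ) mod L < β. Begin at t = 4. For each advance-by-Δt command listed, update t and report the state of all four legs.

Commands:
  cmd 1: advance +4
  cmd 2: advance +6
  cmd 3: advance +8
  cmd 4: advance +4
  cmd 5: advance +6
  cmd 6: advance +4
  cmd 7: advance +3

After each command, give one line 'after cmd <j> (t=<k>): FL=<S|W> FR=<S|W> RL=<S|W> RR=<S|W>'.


after cmd 1 (t=8): FL=S FR=S RL=S RR=W
after cmd 2 (t=14): FL=W FR=S RL=W RR=S
after cmd 3 (t=22): FL=W FR=S RL=W RR=S
after cmd 4 (t=26): FL=S FR=W RL=S RR=W
after cmd 5 (t=32): FL=S FR=S RL=S RR=W
after cmd 6 (t=36): FL=W FR=W RL=S RR=S
after cmd 7 (t=39): FL=S FR=S RL=W RR=S

start t=4: FL=W FR=W RL=S RR=S
cmd 1: advance +4 → t=8, phase=(1,3,0,5) → FL=S FR=S RL=S RR=W
cmd 2: advance +6 → t=14, phase=(7,1,6,3) → FL=W FR=S RL=W RR=S
cmd 3: advance +8 → t=22, phase=(7,1,6,3) → FL=W FR=S RL=W RR=S
cmd 4: advance +4 → t=26, phase=(3,5,2,7) → FL=S FR=W RL=S RR=W
cmd 5: advance +6 → t=32, phase=(1,3,0,5) → FL=S FR=S RL=S RR=W
cmd 6: advance +4 → t=36, phase=(5,7,4,1) → FL=W FR=W RL=S RR=S
cmd 7: advance +3 → t=39, phase=(0,2,7,4) → FL=S FR=S RL=W RR=S


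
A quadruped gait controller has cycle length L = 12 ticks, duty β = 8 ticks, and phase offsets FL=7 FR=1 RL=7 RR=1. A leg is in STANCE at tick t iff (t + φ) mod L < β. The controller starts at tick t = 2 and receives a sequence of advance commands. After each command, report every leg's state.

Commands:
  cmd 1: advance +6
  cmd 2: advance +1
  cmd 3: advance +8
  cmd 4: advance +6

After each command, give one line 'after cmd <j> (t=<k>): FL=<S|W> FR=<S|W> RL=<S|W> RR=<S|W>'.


start t=2: FL=W FR=S RL=W RR=S
cmd 1: advance +6 → t=8, phase=(3,9,3,9) → FL=S FR=W RL=S RR=W
cmd 2: advance +1 → t=9, phase=(4,10,4,10) → FL=S FR=W RL=S RR=W
cmd 3: advance +8 → t=17, phase=(0,6,0,6) → FL=S FR=S RL=S RR=S
cmd 4: advance +6 → t=23, phase=(6,0,6,0) → FL=S FR=S RL=S RR=S

after cmd 1 (t=8): FL=S FR=W RL=S RR=W
after cmd 2 (t=9): FL=S FR=W RL=S RR=W
after cmd 3 (t=17): FL=S FR=S RL=S RR=S
after cmd 4 (t=23): FL=S FR=S RL=S RR=S


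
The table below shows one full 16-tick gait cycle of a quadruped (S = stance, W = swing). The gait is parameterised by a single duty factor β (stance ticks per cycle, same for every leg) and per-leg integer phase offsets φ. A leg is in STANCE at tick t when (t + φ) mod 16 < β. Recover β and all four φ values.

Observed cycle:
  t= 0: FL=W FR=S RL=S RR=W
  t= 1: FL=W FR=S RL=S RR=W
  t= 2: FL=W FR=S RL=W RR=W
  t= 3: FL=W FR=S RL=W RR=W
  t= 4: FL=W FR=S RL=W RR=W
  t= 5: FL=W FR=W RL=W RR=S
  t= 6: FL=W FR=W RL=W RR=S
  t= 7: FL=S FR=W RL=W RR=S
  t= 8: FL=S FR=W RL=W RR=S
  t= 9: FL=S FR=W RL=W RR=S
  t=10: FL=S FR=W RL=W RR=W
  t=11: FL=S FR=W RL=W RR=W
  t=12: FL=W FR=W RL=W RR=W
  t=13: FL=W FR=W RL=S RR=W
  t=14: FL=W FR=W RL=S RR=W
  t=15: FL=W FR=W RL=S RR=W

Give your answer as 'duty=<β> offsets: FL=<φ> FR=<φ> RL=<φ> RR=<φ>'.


duty β = stance ticks per leg = 5
FL: stance ticks = 5; W→S at t=7 → φ=9
FR: stance ticks = 5; W→S at t=0 → φ=0
RL: stance ticks = 5; W→S at t=13 → φ=3
RR: stance ticks = 5; W→S at t=5 → φ=11

duty=5 offsets: FL=9 FR=0 RL=3 RR=11


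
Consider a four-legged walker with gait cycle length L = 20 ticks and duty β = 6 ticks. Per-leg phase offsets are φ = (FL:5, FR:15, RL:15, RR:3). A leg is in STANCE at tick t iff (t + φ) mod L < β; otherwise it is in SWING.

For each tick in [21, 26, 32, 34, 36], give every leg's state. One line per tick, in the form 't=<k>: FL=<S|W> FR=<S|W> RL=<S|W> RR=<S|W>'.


t=21: phase=(6,16,16,4) vs β=6 → FL=W FR=W RL=W RR=S
t=26: phase=(11,1,1,9) vs β=6 → FL=W FR=S RL=S RR=W
t=32: phase=(17,7,7,15) vs β=6 → FL=W FR=W RL=W RR=W
t=34: phase=(19,9,9,17) vs β=6 → FL=W FR=W RL=W RR=W
t=36: phase=(1,11,11,19) vs β=6 → FL=S FR=W RL=W RR=W

t=21: FL=W FR=W RL=W RR=S
t=26: FL=W FR=S RL=S RR=W
t=32: FL=W FR=W RL=W RR=W
t=34: FL=W FR=W RL=W RR=W
t=36: FL=S FR=W RL=W RR=W


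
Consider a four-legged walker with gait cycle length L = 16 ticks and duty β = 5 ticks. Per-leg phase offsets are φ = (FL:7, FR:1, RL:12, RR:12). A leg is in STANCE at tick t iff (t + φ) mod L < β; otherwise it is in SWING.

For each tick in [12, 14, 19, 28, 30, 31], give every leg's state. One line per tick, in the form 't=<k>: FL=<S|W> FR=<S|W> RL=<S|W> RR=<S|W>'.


t=12: FL=S FR=W RL=W RR=W
t=14: FL=W FR=W RL=W RR=W
t=19: FL=W FR=S RL=W RR=W
t=28: FL=S FR=W RL=W RR=W
t=30: FL=W FR=W RL=W RR=W
t=31: FL=W FR=S RL=W RR=W

t=12: phase=(3,13,8,8) vs β=5 → FL=S FR=W RL=W RR=W
t=14: phase=(5,15,10,10) vs β=5 → FL=W FR=W RL=W RR=W
t=19: phase=(10,4,15,15) vs β=5 → FL=W FR=S RL=W RR=W
t=28: phase=(3,13,8,8) vs β=5 → FL=S FR=W RL=W RR=W
t=30: phase=(5,15,10,10) vs β=5 → FL=W FR=W RL=W RR=W
t=31: phase=(6,0,11,11) vs β=5 → FL=W FR=S RL=W RR=W


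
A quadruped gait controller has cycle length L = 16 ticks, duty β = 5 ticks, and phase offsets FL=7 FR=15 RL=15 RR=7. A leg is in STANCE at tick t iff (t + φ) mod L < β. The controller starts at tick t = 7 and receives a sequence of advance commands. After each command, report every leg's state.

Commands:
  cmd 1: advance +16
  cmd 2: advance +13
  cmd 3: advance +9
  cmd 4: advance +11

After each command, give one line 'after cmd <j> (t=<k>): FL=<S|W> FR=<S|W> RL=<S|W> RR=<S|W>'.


start t=7: FL=W FR=W RL=W RR=W
cmd 1: advance +16 → t=23, phase=(14,6,6,14) → FL=W FR=W RL=W RR=W
cmd 2: advance +13 → t=36, phase=(11,3,3,11) → FL=W FR=S RL=S RR=W
cmd 3: advance +9 → t=45, phase=(4,12,12,4) → FL=S FR=W RL=W RR=S
cmd 4: advance +11 → t=56, phase=(15,7,7,15) → FL=W FR=W RL=W RR=W

after cmd 1 (t=23): FL=W FR=W RL=W RR=W
after cmd 2 (t=36): FL=W FR=S RL=S RR=W
after cmd 3 (t=45): FL=S FR=W RL=W RR=S
after cmd 4 (t=56): FL=W FR=W RL=W RR=W


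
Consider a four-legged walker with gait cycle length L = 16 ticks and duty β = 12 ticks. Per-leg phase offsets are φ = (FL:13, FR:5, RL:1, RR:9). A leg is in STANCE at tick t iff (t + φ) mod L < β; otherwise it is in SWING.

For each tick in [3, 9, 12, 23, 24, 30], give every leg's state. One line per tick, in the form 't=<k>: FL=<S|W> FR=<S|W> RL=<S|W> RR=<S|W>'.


t=3: phase=(0,8,4,12) vs β=12 → FL=S FR=S RL=S RR=W
t=9: phase=(6,14,10,2) vs β=12 → FL=S FR=W RL=S RR=S
t=12: phase=(9,1,13,5) vs β=12 → FL=S FR=S RL=W RR=S
t=23: phase=(4,12,8,0) vs β=12 → FL=S FR=W RL=S RR=S
t=24: phase=(5,13,9,1) vs β=12 → FL=S FR=W RL=S RR=S
t=30: phase=(11,3,15,7) vs β=12 → FL=S FR=S RL=W RR=S

t=3: FL=S FR=S RL=S RR=W
t=9: FL=S FR=W RL=S RR=S
t=12: FL=S FR=S RL=W RR=S
t=23: FL=S FR=W RL=S RR=S
t=24: FL=S FR=W RL=S RR=S
t=30: FL=S FR=S RL=W RR=S


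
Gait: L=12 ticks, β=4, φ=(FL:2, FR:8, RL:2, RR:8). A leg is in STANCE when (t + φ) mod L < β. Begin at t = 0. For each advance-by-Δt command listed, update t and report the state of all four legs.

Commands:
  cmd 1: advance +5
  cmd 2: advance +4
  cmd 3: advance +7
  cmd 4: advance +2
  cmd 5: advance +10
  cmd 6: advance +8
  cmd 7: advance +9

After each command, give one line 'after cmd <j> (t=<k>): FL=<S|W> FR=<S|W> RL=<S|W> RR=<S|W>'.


start t=0: FL=S FR=W RL=S RR=W
cmd 1: advance +5 → t=5, phase=(7,1,7,1) → FL=W FR=S RL=W RR=S
cmd 2: advance +4 → t=9, phase=(11,5,11,5) → FL=W FR=W RL=W RR=W
cmd 3: advance +7 → t=16, phase=(6,0,6,0) → FL=W FR=S RL=W RR=S
cmd 4: advance +2 → t=18, phase=(8,2,8,2) → FL=W FR=S RL=W RR=S
cmd 5: advance +10 → t=28, phase=(6,0,6,0) → FL=W FR=S RL=W RR=S
cmd 6: advance +8 → t=36, phase=(2,8,2,8) → FL=S FR=W RL=S RR=W
cmd 7: advance +9 → t=45, phase=(11,5,11,5) → FL=W FR=W RL=W RR=W

after cmd 1 (t=5): FL=W FR=S RL=W RR=S
after cmd 2 (t=9): FL=W FR=W RL=W RR=W
after cmd 3 (t=16): FL=W FR=S RL=W RR=S
after cmd 4 (t=18): FL=W FR=S RL=W RR=S
after cmd 5 (t=28): FL=W FR=S RL=W RR=S
after cmd 6 (t=36): FL=S FR=W RL=S RR=W
after cmd 7 (t=45): FL=W FR=W RL=W RR=W


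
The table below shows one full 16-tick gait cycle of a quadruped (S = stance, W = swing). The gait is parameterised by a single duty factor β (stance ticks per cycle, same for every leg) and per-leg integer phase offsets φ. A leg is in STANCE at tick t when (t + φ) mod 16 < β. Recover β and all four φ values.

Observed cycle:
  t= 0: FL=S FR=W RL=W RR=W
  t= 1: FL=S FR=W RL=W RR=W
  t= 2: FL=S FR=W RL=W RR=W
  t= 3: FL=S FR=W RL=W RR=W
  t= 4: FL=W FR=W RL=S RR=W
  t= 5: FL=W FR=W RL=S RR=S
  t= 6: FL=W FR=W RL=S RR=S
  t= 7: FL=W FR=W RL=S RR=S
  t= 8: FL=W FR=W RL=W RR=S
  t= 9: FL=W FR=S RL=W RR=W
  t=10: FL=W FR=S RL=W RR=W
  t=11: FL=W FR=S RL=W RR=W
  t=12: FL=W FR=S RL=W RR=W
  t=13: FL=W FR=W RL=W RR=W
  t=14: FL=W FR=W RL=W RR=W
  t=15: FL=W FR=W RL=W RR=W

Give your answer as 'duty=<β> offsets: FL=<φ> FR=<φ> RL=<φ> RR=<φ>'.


duty=4 offsets: FL=0 FR=7 RL=12 RR=11

duty β = stance ticks per leg = 4
FL: stance ticks = 4; W→S at t=0 → φ=0
FR: stance ticks = 4; W→S at t=9 → φ=7
RL: stance ticks = 4; W→S at t=4 → φ=12
RR: stance ticks = 4; W→S at t=5 → φ=11


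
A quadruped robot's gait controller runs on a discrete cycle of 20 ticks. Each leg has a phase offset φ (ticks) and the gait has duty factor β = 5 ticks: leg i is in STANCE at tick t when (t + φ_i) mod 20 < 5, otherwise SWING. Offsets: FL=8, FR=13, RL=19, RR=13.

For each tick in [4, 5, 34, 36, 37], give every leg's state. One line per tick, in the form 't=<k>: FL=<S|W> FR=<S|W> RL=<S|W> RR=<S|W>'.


t=4: phase=(12,17,3,17) vs β=5 → FL=W FR=W RL=S RR=W
t=5: phase=(13,18,4,18) vs β=5 → FL=W FR=W RL=S RR=W
t=34: phase=(2,7,13,7) vs β=5 → FL=S FR=W RL=W RR=W
t=36: phase=(4,9,15,9) vs β=5 → FL=S FR=W RL=W RR=W
t=37: phase=(5,10,16,10) vs β=5 → FL=W FR=W RL=W RR=W

t=4: FL=W FR=W RL=S RR=W
t=5: FL=W FR=W RL=S RR=W
t=34: FL=S FR=W RL=W RR=W
t=36: FL=S FR=W RL=W RR=W
t=37: FL=W FR=W RL=W RR=W


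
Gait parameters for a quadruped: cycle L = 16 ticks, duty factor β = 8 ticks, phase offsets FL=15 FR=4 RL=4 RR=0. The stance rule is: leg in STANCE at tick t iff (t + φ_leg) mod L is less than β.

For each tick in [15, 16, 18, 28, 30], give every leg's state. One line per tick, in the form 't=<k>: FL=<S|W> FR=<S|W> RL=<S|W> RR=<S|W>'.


t=15: FL=W FR=S RL=S RR=W
t=16: FL=W FR=S RL=S RR=S
t=18: FL=S FR=S RL=S RR=S
t=28: FL=W FR=S RL=S RR=W
t=30: FL=W FR=S RL=S RR=W

t=15: phase=(14,3,3,15) vs β=8 → FL=W FR=S RL=S RR=W
t=16: phase=(15,4,4,0) vs β=8 → FL=W FR=S RL=S RR=S
t=18: phase=(1,6,6,2) vs β=8 → FL=S FR=S RL=S RR=S
t=28: phase=(11,0,0,12) vs β=8 → FL=W FR=S RL=S RR=W
t=30: phase=(13,2,2,14) vs β=8 → FL=W FR=S RL=S RR=W


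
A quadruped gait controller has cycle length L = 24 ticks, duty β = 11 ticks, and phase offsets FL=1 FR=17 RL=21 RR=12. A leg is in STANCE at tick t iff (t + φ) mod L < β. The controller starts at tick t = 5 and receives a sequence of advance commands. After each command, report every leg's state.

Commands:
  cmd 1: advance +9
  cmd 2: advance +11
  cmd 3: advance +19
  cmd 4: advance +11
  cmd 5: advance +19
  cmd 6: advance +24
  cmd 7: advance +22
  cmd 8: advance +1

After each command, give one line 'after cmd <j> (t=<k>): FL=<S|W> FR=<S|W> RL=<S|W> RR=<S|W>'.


start t=5: FL=S FR=W RL=S RR=W
cmd 1: advance +9 → t=14, phase=(15,7,11,2) → FL=W FR=S RL=W RR=S
cmd 2: advance +11 → t=25, phase=(2,18,22,13) → FL=S FR=W RL=W RR=W
cmd 3: advance +19 → t=44, phase=(21,13,17,8) → FL=W FR=W RL=W RR=S
cmd 4: advance +11 → t=55, phase=(8,0,4,19) → FL=S FR=S RL=S RR=W
cmd 5: advance +19 → t=74, phase=(3,19,23,14) → FL=S FR=W RL=W RR=W
cmd 6: advance +24 → t=98, phase=(3,19,23,14) → FL=S FR=W RL=W RR=W
cmd 7: advance +22 → t=120, phase=(1,17,21,12) → FL=S FR=W RL=W RR=W
cmd 8: advance +1 → t=121, phase=(2,18,22,13) → FL=S FR=W RL=W RR=W

after cmd 1 (t=14): FL=W FR=S RL=W RR=S
after cmd 2 (t=25): FL=S FR=W RL=W RR=W
after cmd 3 (t=44): FL=W FR=W RL=W RR=S
after cmd 4 (t=55): FL=S FR=S RL=S RR=W
after cmd 5 (t=74): FL=S FR=W RL=W RR=W
after cmd 6 (t=98): FL=S FR=W RL=W RR=W
after cmd 7 (t=120): FL=S FR=W RL=W RR=W
after cmd 8 (t=121): FL=S FR=W RL=W RR=W


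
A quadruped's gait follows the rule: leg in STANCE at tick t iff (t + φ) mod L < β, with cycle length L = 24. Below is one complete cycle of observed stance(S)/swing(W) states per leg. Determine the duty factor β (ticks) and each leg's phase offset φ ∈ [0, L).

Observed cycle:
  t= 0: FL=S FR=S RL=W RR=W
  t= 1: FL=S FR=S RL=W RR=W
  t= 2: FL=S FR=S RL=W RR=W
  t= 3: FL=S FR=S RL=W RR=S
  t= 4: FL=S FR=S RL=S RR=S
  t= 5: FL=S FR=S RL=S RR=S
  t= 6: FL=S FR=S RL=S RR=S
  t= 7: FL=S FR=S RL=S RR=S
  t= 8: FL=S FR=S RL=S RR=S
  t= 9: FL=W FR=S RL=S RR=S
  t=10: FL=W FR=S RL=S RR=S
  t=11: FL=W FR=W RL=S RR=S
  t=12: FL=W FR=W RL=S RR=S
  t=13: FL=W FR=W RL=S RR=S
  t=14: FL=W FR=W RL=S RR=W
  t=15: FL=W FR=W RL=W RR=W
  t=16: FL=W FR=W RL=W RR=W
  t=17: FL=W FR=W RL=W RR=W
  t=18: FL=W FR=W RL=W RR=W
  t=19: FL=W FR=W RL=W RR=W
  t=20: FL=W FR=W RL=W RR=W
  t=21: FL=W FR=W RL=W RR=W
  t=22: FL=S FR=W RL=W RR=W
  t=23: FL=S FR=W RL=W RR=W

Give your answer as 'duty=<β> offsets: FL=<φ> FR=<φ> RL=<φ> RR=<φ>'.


duty β = stance ticks per leg = 11
FL: stance ticks = 11; W→S at t=22 → φ=2
FR: stance ticks = 11; W→S at t=0 → φ=0
RL: stance ticks = 11; W→S at t=4 → φ=20
RR: stance ticks = 11; W→S at t=3 → φ=21

duty=11 offsets: FL=2 FR=0 RL=20 RR=21


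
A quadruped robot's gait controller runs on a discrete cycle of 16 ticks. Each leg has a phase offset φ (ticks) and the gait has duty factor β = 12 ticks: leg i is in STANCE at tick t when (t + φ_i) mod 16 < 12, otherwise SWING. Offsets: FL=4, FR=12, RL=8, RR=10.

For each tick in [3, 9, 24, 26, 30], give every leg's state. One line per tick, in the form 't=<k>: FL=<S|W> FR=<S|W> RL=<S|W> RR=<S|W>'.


t=3: phase=(7,15,11,13) vs β=12 → FL=S FR=W RL=S RR=W
t=9: phase=(13,5,1,3) vs β=12 → FL=W FR=S RL=S RR=S
t=24: phase=(12,4,0,2) vs β=12 → FL=W FR=S RL=S RR=S
t=26: phase=(14,6,2,4) vs β=12 → FL=W FR=S RL=S RR=S
t=30: phase=(2,10,6,8) vs β=12 → FL=S FR=S RL=S RR=S

t=3: FL=S FR=W RL=S RR=W
t=9: FL=W FR=S RL=S RR=S
t=24: FL=W FR=S RL=S RR=S
t=26: FL=W FR=S RL=S RR=S
t=30: FL=S FR=S RL=S RR=S


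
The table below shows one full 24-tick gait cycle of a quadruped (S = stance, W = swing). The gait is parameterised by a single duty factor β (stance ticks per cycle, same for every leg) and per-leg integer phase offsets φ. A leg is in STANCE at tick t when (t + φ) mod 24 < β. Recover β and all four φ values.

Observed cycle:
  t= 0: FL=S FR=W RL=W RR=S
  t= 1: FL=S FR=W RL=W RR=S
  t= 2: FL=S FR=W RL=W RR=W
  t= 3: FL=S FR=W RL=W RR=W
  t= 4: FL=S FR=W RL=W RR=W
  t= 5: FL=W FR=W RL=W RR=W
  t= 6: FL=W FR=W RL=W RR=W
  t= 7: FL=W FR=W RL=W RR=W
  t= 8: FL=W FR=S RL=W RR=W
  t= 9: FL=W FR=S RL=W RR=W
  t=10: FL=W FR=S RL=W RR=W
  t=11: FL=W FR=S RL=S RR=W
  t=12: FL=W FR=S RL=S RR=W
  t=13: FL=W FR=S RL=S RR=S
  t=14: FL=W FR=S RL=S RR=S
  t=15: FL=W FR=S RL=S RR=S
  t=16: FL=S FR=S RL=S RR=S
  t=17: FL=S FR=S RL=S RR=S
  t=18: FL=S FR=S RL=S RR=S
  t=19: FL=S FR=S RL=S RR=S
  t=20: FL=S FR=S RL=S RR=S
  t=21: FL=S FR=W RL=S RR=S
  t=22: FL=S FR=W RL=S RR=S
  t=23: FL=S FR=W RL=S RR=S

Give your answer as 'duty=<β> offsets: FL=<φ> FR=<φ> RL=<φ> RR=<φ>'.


duty=13 offsets: FL=8 FR=16 RL=13 RR=11

duty β = stance ticks per leg = 13
FL: stance ticks = 13; W→S at t=16 → φ=8
FR: stance ticks = 13; W→S at t=8 → φ=16
RL: stance ticks = 13; W→S at t=11 → φ=13
RR: stance ticks = 13; W→S at t=13 → φ=11


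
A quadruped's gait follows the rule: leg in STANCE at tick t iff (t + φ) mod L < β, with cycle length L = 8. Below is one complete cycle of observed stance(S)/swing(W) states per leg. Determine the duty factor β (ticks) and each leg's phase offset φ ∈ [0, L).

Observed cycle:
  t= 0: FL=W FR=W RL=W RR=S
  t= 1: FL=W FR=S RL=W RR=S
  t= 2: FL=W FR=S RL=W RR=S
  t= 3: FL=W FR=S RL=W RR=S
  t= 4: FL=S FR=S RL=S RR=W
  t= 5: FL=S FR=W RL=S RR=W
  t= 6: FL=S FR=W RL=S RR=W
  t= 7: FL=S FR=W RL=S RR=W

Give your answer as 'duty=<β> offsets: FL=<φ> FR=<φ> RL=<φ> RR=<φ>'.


duty β = stance ticks per leg = 4
FL: stance ticks = 4; W→S at t=4 → φ=4
FR: stance ticks = 4; W→S at t=1 → φ=7
RL: stance ticks = 4; W→S at t=4 → φ=4
RR: stance ticks = 4; W→S at t=0 → φ=0

duty=4 offsets: FL=4 FR=7 RL=4 RR=0


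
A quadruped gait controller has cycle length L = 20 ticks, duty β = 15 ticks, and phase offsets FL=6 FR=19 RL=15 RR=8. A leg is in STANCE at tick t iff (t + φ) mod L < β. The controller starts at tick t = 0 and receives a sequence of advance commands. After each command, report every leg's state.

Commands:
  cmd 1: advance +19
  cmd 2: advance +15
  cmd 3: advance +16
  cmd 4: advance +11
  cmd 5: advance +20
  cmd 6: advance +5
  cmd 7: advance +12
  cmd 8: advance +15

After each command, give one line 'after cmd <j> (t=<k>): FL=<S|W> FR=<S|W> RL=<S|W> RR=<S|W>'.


after cmd 1 (t=19): FL=S FR=W RL=S RR=S
after cmd 2 (t=34): FL=S FR=S RL=S RR=S
after cmd 3 (t=50): FL=W FR=S RL=S RR=W
after cmd 4 (t=61): FL=S FR=S RL=W RR=S
after cmd 5 (t=81): FL=S FR=S RL=W RR=S
after cmd 6 (t=86): FL=S FR=S RL=S RR=S
after cmd 7 (t=98): FL=S FR=W RL=S RR=S
after cmd 8 (t=113): FL=W FR=S RL=S RR=S

start t=0: FL=S FR=W RL=W RR=S
cmd 1: advance +19 → t=19, phase=(5,18,14,7) → FL=S FR=W RL=S RR=S
cmd 2: advance +15 → t=34, phase=(0,13,9,2) → FL=S FR=S RL=S RR=S
cmd 3: advance +16 → t=50, phase=(16,9,5,18) → FL=W FR=S RL=S RR=W
cmd 4: advance +11 → t=61, phase=(7,0,16,9) → FL=S FR=S RL=W RR=S
cmd 5: advance +20 → t=81, phase=(7,0,16,9) → FL=S FR=S RL=W RR=S
cmd 6: advance +5 → t=86, phase=(12,5,1,14) → FL=S FR=S RL=S RR=S
cmd 7: advance +12 → t=98, phase=(4,17,13,6) → FL=S FR=W RL=S RR=S
cmd 8: advance +15 → t=113, phase=(19,12,8,1) → FL=W FR=S RL=S RR=S


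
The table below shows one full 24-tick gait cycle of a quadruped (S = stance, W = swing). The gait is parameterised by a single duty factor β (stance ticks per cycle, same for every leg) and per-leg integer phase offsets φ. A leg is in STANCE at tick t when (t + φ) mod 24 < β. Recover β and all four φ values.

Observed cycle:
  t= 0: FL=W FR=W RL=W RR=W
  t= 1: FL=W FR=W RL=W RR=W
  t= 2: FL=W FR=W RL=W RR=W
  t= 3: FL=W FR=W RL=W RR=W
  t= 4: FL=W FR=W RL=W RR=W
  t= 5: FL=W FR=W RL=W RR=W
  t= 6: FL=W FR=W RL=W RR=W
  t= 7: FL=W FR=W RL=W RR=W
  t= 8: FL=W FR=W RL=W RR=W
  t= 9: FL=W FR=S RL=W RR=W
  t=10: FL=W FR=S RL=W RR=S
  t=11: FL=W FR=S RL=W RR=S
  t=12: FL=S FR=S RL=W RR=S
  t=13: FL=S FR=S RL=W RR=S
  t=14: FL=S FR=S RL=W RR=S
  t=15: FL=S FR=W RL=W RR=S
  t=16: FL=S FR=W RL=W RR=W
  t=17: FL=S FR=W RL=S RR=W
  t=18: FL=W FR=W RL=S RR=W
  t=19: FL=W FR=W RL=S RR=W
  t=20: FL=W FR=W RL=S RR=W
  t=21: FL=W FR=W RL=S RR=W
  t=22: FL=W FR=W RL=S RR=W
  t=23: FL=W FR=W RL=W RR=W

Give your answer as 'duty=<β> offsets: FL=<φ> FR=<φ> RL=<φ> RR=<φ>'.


duty β = stance ticks per leg = 6
FL: stance ticks = 6; W→S at t=12 → φ=12
FR: stance ticks = 6; W→S at t=9 → φ=15
RL: stance ticks = 6; W→S at t=17 → φ=7
RR: stance ticks = 6; W→S at t=10 → φ=14

duty=6 offsets: FL=12 FR=15 RL=7 RR=14


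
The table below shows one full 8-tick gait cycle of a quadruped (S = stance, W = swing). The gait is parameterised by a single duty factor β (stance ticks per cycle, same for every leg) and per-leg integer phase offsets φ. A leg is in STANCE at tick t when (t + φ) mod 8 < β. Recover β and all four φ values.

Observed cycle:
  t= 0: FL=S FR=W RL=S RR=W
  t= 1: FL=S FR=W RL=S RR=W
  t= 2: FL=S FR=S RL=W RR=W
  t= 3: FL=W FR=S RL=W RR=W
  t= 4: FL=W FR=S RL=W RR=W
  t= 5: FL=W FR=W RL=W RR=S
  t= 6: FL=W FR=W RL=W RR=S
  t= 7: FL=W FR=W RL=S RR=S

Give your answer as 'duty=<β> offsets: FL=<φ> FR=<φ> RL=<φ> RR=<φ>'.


duty=3 offsets: FL=0 FR=6 RL=1 RR=3

duty β = stance ticks per leg = 3
FL: stance ticks = 3; W→S at t=0 → φ=0
FR: stance ticks = 3; W→S at t=2 → φ=6
RL: stance ticks = 3; W→S at t=7 → φ=1
RR: stance ticks = 3; W→S at t=5 → φ=3


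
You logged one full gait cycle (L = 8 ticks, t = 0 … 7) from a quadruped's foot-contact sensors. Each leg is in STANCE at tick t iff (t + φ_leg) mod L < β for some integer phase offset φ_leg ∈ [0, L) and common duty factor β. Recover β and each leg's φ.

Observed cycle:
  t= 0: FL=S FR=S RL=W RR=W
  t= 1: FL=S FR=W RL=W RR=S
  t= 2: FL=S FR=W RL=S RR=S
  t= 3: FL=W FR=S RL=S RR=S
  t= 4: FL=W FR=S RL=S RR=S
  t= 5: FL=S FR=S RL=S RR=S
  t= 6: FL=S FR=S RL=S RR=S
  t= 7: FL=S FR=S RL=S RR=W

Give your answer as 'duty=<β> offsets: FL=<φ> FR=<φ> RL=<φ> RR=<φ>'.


duty β = stance ticks per leg = 6
FL: stance ticks = 6; W→S at t=5 → φ=3
FR: stance ticks = 6; W→S at t=3 → φ=5
RL: stance ticks = 6; W→S at t=2 → φ=6
RR: stance ticks = 6; W→S at t=1 → φ=7

duty=6 offsets: FL=3 FR=5 RL=6 RR=7


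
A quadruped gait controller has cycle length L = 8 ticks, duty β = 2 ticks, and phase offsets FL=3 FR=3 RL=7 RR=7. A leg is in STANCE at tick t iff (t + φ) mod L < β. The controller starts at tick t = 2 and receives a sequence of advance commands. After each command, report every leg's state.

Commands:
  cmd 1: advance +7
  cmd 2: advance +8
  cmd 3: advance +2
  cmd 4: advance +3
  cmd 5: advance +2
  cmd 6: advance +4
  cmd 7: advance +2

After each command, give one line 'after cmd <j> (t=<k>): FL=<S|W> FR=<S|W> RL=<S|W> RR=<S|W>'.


start t=2: FL=W FR=W RL=S RR=S
cmd 1: advance +7 → t=9, phase=(4,4,0,0) → FL=W FR=W RL=S RR=S
cmd 2: advance +8 → t=17, phase=(4,4,0,0) → FL=W FR=W RL=S RR=S
cmd 3: advance +2 → t=19, phase=(6,6,2,2) → FL=W FR=W RL=W RR=W
cmd 4: advance +3 → t=22, phase=(1,1,5,5) → FL=S FR=S RL=W RR=W
cmd 5: advance +2 → t=24, phase=(3,3,7,7) → FL=W FR=W RL=W RR=W
cmd 6: advance +4 → t=28, phase=(7,7,3,3) → FL=W FR=W RL=W RR=W
cmd 7: advance +2 → t=30, phase=(1,1,5,5) → FL=S FR=S RL=W RR=W

after cmd 1 (t=9): FL=W FR=W RL=S RR=S
after cmd 2 (t=17): FL=W FR=W RL=S RR=S
after cmd 3 (t=19): FL=W FR=W RL=W RR=W
after cmd 4 (t=22): FL=S FR=S RL=W RR=W
after cmd 5 (t=24): FL=W FR=W RL=W RR=W
after cmd 6 (t=28): FL=W FR=W RL=W RR=W
after cmd 7 (t=30): FL=S FR=S RL=W RR=W


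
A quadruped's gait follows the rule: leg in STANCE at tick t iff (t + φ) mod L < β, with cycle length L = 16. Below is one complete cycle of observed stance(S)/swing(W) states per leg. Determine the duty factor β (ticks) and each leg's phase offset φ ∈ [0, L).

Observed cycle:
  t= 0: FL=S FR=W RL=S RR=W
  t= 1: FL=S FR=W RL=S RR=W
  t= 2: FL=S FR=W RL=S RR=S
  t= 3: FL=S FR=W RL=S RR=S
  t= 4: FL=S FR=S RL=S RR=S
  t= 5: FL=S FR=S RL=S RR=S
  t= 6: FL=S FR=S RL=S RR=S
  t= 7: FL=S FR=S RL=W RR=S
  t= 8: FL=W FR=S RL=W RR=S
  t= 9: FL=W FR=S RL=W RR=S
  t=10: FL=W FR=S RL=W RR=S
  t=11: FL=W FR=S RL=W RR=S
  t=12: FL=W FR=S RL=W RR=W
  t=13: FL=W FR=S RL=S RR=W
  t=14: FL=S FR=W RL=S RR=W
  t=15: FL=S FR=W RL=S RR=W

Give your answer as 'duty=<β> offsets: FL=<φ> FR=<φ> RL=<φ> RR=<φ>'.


duty=10 offsets: FL=2 FR=12 RL=3 RR=14

duty β = stance ticks per leg = 10
FL: stance ticks = 10; W→S at t=14 → φ=2
FR: stance ticks = 10; W→S at t=4 → φ=12
RL: stance ticks = 10; W→S at t=13 → φ=3
RR: stance ticks = 10; W→S at t=2 → φ=14


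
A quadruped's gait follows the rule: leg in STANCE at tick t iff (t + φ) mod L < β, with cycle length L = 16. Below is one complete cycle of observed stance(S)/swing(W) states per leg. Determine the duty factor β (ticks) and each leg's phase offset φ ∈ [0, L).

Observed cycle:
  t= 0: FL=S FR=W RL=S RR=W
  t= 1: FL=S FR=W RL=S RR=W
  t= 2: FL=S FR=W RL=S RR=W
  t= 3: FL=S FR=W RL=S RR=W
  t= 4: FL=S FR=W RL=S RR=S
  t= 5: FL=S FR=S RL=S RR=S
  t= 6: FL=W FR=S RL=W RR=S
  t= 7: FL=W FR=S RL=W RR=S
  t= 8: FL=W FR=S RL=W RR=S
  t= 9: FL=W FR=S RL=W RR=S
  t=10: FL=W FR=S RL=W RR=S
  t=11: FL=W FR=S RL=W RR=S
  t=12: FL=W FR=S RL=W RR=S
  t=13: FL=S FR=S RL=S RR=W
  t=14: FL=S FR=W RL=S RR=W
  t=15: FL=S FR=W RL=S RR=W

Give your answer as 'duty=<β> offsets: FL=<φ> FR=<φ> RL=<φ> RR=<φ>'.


duty β = stance ticks per leg = 9
FL: stance ticks = 9; W→S at t=13 → φ=3
FR: stance ticks = 9; W→S at t=5 → φ=11
RL: stance ticks = 9; W→S at t=13 → φ=3
RR: stance ticks = 9; W→S at t=4 → φ=12

duty=9 offsets: FL=3 FR=11 RL=3 RR=12


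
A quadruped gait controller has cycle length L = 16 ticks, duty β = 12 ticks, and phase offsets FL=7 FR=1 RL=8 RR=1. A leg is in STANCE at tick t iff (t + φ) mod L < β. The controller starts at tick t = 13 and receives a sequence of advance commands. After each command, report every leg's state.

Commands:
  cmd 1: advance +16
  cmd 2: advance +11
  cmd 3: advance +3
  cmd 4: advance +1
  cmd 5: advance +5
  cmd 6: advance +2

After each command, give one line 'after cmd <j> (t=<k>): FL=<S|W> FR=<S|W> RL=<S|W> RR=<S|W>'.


after cmd 1 (t=29): FL=S FR=W RL=S RR=W
after cmd 2 (t=40): FL=W FR=S RL=S RR=S
after cmd 3 (t=43): FL=S FR=W RL=S RR=W
after cmd 4 (t=44): FL=S FR=W RL=S RR=W
after cmd 5 (t=49): FL=S FR=S RL=S RR=S
after cmd 6 (t=51): FL=S FR=S RL=S RR=S

start t=13: FL=S FR=W RL=S RR=W
cmd 1: advance +16 → t=29, phase=(4,14,5,14) → FL=S FR=W RL=S RR=W
cmd 2: advance +11 → t=40, phase=(15,9,0,9) → FL=W FR=S RL=S RR=S
cmd 3: advance +3 → t=43, phase=(2,12,3,12) → FL=S FR=W RL=S RR=W
cmd 4: advance +1 → t=44, phase=(3,13,4,13) → FL=S FR=W RL=S RR=W
cmd 5: advance +5 → t=49, phase=(8,2,9,2) → FL=S FR=S RL=S RR=S
cmd 6: advance +2 → t=51, phase=(10,4,11,4) → FL=S FR=S RL=S RR=S


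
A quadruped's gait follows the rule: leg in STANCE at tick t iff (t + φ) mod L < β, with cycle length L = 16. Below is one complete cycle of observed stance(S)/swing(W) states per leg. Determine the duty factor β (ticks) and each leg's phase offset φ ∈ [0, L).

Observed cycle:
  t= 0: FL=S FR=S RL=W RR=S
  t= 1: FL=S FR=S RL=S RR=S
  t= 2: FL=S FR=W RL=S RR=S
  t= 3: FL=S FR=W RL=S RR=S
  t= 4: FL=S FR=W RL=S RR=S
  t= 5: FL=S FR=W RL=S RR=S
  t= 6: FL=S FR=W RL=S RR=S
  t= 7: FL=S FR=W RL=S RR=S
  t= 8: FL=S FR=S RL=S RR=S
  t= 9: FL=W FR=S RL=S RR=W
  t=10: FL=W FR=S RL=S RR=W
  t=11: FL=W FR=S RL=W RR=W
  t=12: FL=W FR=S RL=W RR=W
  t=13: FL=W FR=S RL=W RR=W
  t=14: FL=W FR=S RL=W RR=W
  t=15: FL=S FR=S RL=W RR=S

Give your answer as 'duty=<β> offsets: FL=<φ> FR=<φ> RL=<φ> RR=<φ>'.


duty β = stance ticks per leg = 10
FL: stance ticks = 10; W→S at t=15 → φ=1
FR: stance ticks = 10; W→S at t=8 → φ=8
RL: stance ticks = 10; W→S at t=1 → φ=15
RR: stance ticks = 10; W→S at t=15 → φ=1

duty=10 offsets: FL=1 FR=8 RL=15 RR=1


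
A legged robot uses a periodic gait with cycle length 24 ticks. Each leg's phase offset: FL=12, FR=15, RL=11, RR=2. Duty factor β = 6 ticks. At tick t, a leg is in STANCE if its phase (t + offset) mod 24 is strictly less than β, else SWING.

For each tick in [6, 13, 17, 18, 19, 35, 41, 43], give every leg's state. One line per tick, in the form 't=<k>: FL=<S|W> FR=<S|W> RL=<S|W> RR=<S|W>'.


t=6: FL=W FR=W RL=W RR=W
t=13: FL=S FR=S RL=S RR=W
t=17: FL=S FR=W RL=S RR=W
t=18: FL=W FR=W RL=S RR=W
t=19: FL=W FR=W RL=W RR=W
t=35: FL=W FR=S RL=W RR=W
t=41: FL=S FR=W RL=S RR=W
t=43: FL=W FR=W RL=W RR=W

t=6: phase=(18,21,17,8) vs β=6 → FL=W FR=W RL=W RR=W
t=13: phase=(1,4,0,15) vs β=6 → FL=S FR=S RL=S RR=W
t=17: phase=(5,8,4,19) vs β=6 → FL=S FR=W RL=S RR=W
t=18: phase=(6,9,5,20) vs β=6 → FL=W FR=W RL=S RR=W
t=19: phase=(7,10,6,21) vs β=6 → FL=W FR=W RL=W RR=W
t=35: phase=(23,2,22,13) vs β=6 → FL=W FR=S RL=W RR=W
t=41: phase=(5,8,4,19) vs β=6 → FL=S FR=W RL=S RR=W
t=43: phase=(7,10,6,21) vs β=6 → FL=W FR=W RL=W RR=W


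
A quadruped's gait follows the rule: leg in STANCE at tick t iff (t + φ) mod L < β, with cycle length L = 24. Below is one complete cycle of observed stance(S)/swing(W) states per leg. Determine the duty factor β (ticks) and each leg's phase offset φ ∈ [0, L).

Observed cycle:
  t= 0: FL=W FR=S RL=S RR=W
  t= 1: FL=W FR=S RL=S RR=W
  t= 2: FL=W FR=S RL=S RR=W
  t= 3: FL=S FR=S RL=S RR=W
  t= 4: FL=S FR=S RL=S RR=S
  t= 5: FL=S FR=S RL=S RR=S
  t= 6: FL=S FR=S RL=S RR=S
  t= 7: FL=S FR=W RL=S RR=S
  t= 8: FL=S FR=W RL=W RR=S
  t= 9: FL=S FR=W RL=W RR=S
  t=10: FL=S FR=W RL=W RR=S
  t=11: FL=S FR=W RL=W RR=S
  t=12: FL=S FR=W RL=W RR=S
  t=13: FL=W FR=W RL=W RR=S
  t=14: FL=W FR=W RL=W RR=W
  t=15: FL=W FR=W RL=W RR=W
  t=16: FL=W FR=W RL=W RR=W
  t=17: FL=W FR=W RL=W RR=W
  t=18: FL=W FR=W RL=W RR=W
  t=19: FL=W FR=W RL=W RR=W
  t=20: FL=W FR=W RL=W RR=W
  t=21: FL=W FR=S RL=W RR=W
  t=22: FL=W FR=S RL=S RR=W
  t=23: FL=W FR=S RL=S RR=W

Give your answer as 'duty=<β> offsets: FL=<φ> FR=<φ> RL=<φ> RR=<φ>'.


duty=10 offsets: FL=21 FR=3 RL=2 RR=20

duty β = stance ticks per leg = 10
FL: stance ticks = 10; W→S at t=3 → φ=21
FR: stance ticks = 10; W→S at t=21 → φ=3
RL: stance ticks = 10; W→S at t=22 → φ=2
RR: stance ticks = 10; W→S at t=4 → φ=20


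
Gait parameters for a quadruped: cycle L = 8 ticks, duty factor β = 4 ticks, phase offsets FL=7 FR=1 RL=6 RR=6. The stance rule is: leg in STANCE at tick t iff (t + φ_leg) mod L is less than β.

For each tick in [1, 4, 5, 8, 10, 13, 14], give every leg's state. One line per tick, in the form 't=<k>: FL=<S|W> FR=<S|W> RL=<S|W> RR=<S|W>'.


t=1: phase=(0,2,7,7) vs β=4 → FL=S FR=S RL=W RR=W
t=4: phase=(3,5,2,2) vs β=4 → FL=S FR=W RL=S RR=S
t=5: phase=(4,6,3,3) vs β=4 → FL=W FR=W RL=S RR=S
t=8: phase=(7,1,6,6) vs β=4 → FL=W FR=S RL=W RR=W
t=10: phase=(1,3,0,0) vs β=4 → FL=S FR=S RL=S RR=S
t=13: phase=(4,6,3,3) vs β=4 → FL=W FR=W RL=S RR=S
t=14: phase=(5,7,4,4) vs β=4 → FL=W FR=W RL=W RR=W

t=1: FL=S FR=S RL=W RR=W
t=4: FL=S FR=W RL=S RR=S
t=5: FL=W FR=W RL=S RR=S
t=8: FL=W FR=S RL=W RR=W
t=10: FL=S FR=S RL=S RR=S
t=13: FL=W FR=W RL=S RR=S
t=14: FL=W FR=W RL=W RR=W


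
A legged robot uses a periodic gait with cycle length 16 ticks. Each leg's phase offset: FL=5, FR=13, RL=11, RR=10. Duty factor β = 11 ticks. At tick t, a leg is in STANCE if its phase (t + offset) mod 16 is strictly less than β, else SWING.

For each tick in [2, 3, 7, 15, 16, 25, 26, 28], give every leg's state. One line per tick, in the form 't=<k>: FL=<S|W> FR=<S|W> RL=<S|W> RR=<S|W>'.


t=2: FL=S FR=W RL=W RR=W
t=3: FL=S FR=S RL=W RR=W
t=7: FL=W FR=S RL=S RR=S
t=15: FL=S FR=W RL=S RR=S
t=16: FL=S FR=W RL=W RR=S
t=25: FL=W FR=S RL=S RR=S
t=26: FL=W FR=S RL=S RR=S
t=28: FL=S FR=S RL=S RR=S

t=2: phase=(7,15,13,12) vs β=11 → FL=S FR=W RL=W RR=W
t=3: phase=(8,0,14,13) vs β=11 → FL=S FR=S RL=W RR=W
t=7: phase=(12,4,2,1) vs β=11 → FL=W FR=S RL=S RR=S
t=15: phase=(4,12,10,9) vs β=11 → FL=S FR=W RL=S RR=S
t=16: phase=(5,13,11,10) vs β=11 → FL=S FR=W RL=W RR=S
t=25: phase=(14,6,4,3) vs β=11 → FL=W FR=S RL=S RR=S
t=26: phase=(15,7,5,4) vs β=11 → FL=W FR=S RL=S RR=S
t=28: phase=(1,9,7,6) vs β=11 → FL=S FR=S RL=S RR=S


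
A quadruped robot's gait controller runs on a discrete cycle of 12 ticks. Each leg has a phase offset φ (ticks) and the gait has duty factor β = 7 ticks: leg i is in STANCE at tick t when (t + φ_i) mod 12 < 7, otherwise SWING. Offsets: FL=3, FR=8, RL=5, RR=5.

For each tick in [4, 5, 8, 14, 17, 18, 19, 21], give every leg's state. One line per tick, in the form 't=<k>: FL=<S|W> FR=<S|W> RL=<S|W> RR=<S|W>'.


t=4: phase=(7,0,9,9) vs β=7 → FL=W FR=S RL=W RR=W
t=5: phase=(8,1,10,10) vs β=7 → FL=W FR=S RL=W RR=W
t=8: phase=(11,4,1,1) vs β=7 → FL=W FR=S RL=S RR=S
t=14: phase=(5,10,7,7) vs β=7 → FL=S FR=W RL=W RR=W
t=17: phase=(8,1,10,10) vs β=7 → FL=W FR=S RL=W RR=W
t=18: phase=(9,2,11,11) vs β=7 → FL=W FR=S RL=W RR=W
t=19: phase=(10,3,0,0) vs β=7 → FL=W FR=S RL=S RR=S
t=21: phase=(0,5,2,2) vs β=7 → FL=S FR=S RL=S RR=S

t=4: FL=W FR=S RL=W RR=W
t=5: FL=W FR=S RL=W RR=W
t=8: FL=W FR=S RL=S RR=S
t=14: FL=S FR=W RL=W RR=W
t=17: FL=W FR=S RL=W RR=W
t=18: FL=W FR=S RL=W RR=W
t=19: FL=W FR=S RL=S RR=S
t=21: FL=S FR=S RL=S RR=S


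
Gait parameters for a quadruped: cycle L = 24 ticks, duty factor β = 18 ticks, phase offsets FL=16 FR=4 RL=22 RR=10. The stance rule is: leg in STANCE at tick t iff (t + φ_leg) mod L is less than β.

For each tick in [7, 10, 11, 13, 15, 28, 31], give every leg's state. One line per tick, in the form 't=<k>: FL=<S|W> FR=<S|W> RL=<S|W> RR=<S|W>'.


t=7: phase=(23,11,5,17) vs β=18 → FL=W FR=S RL=S RR=S
t=10: phase=(2,14,8,20) vs β=18 → FL=S FR=S RL=S RR=W
t=11: phase=(3,15,9,21) vs β=18 → FL=S FR=S RL=S RR=W
t=13: phase=(5,17,11,23) vs β=18 → FL=S FR=S RL=S RR=W
t=15: phase=(7,19,13,1) vs β=18 → FL=S FR=W RL=S RR=S
t=28: phase=(20,8,2,14) vs β=18 → FL=W FR=S RL=S RR=S
t=31: phase=(23,11,5,17) vs β=18 → FL=W FR=S RL=S RR=S

t=7: FL=W FR=S RL=S RR=S
t=10: FL=S FR=S RL=S RR=W
t=11: FL=S FR=S RL=S RR=W
t=13: FL=S FR=S RL=S RR=W
t=15: FL=S FR=W RL=S RR=S
t=28: FL=W FR=S RL=S RR=S
t=31: FL=W FR=S RL=S RR=S


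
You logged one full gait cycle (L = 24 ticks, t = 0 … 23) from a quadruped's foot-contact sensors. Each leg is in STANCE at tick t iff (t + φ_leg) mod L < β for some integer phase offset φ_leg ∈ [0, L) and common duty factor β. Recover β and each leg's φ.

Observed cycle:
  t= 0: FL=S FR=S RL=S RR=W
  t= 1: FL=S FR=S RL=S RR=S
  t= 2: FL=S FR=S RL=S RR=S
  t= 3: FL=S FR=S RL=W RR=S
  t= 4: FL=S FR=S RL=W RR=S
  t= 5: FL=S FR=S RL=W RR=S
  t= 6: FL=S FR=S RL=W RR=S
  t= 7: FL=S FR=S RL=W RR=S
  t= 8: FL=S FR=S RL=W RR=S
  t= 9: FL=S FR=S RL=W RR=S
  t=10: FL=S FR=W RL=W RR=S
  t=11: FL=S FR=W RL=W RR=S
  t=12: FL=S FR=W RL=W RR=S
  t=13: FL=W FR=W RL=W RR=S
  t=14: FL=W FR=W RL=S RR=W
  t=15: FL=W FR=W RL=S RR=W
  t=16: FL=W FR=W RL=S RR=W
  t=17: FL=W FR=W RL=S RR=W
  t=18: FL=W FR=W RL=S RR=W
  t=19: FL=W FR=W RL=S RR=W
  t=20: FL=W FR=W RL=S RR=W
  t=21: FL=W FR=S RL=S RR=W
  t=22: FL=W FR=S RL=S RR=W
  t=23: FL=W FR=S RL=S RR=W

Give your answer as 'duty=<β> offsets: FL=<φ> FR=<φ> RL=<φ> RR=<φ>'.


duty=13 offsets: FL=0 FR=3 RL=10 RR=23

duty β = stance ticks per leg = 13
FL: stance ticks = 13; W→S at t=0 → φ=0
FR: stance ticks = 13; W→S at t=21 → φ=3
RL: stance ticks = 13; W→S at t=14 → φ=10
RR: stance ticks = 13; W→S at t=1 → φ=23


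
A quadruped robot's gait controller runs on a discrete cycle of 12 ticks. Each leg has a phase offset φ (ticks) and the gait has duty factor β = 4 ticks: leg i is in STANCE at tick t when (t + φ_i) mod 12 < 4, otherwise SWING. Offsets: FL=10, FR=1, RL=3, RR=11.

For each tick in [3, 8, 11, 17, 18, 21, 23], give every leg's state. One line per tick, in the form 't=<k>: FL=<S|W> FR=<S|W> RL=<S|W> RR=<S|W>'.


t=3: FL=S FR=W RL=W RR=S
t=8: FL=W FR=W RL=W RR=W
t=11: FL=W FR=S RL=S RR=W
t=17: FL=S FR=W RL=W RR=W
t=18: FL=W FR=W RL=W RR=W
t=21: FL=W FR=W RL=S RR=W
t=23: FL=W FR=S RL=S RR=W

t=3: phase=(1,4,6,2) vs β=4 → FL=S FR=W RL=W RR=S
t=8: phase=(6,9,11,7) vs β=4 → FL=W FR=W RL=W RR=W
t=11: phase=(9,0,2,10) vs β=4 → FL=W FR=S RL=S RR=W
t=17: phase=(3,6,8,4) vs β=4 → FL=S FR=W RL=W RR=W
t=18: phase=(4,7,9,5) vs β=4 → FL=W FR=W RL=W RR=W
t=21: phase=(7,10,0,8) vs β=4 → FL=W FR=W RL=S RR=W
t=23: phase=(9,0,2,10) vs β=4 → FL=W FR=S RL=S RR=W


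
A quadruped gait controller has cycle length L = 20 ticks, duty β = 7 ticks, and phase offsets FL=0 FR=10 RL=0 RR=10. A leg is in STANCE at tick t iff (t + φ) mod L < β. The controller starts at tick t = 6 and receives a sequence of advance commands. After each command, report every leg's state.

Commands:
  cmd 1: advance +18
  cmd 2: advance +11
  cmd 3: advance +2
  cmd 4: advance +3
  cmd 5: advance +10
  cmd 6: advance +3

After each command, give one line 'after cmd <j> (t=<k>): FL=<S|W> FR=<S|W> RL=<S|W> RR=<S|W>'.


start t=6: FL=S FR=W RL=S RR=W
cmd 1: advance +18 → t=24, phase=(4,14,4,14) → FL=S FR=W RL=S RR=W
cmd 2: advance +11 → t=35, phase=(15,5,15,5) → FL=W FR=S RL=W RR=S
cmd 3: advance +2 → t=37, phase=(17,7,17,7) → FL=W FR=W RL=W RR=W
cmd 4: advance +3 → t=40, phase=(0,10,0,10) → FL=S FR=W RL=S RR=W
cmd 5: advance +10 → t=50, phase=(10,0,10,0) → FL=W FR=S RL=W RR=S
cmd 6: advance +3 → t=53, phase=(13,3,13,3) → FL=W FR=S RL=W RR=S

after cmd 1 (t=24): FL=S FR=W RL=S RR=W
after cmd 2 (t=35): FL=W FR=S RL=W RR=S
after cmd 3 (t=37): FL=W FR=W RL=W RR=W
after cmd 4 (t=40): FL=S FR=W RL=S RR=W
after cmd 5 (t=50): FL=W FR=S RL=W RR=S
after cmd 6 (t=53): FL=W FR=S RL=W RR=S


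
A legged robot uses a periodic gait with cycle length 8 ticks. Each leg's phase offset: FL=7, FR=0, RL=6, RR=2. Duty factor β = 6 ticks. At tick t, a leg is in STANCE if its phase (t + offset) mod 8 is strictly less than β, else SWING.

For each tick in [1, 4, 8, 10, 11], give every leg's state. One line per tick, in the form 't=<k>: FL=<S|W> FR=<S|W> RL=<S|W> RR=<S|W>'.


t=1: phase=(0,1,7,3) vs β=6 → FL=S FR=S RL=W RR=S
t=4: phase=(3,4,2,6) vs β=6 → FL=S FR=S RL=S RR=W
t=8: phase=(7,0,6,2) vs β=6 → FL=W FR=S RL=W RR=S
t=10: phase=(1,2,0,4) vs β=6 → FL=S FR=S RL=S RR=S
t=11: phase=(2,3,1,5) vs β=6 → FL=S FR=S RL=S RR=S

t=1: FL=S FR=S RL=W RR=S
t=4: FL=S FR=S RL=S RR=W
t=8: FL=W FR=S RL=W RR=S
t=10: FL=S FR=S RL=S RR=S
t=11: FL=S FR=S RL=S RR=S


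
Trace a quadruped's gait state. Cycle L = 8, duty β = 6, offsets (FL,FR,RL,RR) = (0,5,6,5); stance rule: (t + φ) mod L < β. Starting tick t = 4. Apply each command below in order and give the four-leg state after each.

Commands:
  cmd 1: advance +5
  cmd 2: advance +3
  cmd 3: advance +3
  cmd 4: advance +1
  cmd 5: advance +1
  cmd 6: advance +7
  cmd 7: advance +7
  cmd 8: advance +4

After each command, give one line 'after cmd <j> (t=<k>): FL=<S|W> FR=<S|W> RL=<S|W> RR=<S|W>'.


start t=4: FL=S FR=S RL=S RR=S
cmd 1: advance +5 → t=9, phase=(1,6,7,6) → FL=S FR=W RL=W RR=W
cmd 2: advance +3 → t=12, phase=(4,1,2,1) → FL=S FR=S RL=S RR=S
cmd 3: advance +3 → t=15, phase=(7,4,5,4) → FL=W FR=S RL=S RR=S
cmd 4: advance +1 → t=16, phase=(0,5,6,5) → FL=S FR=S RL=W RR=S
cmd 5: advance +1 → t=17, phase=(1,6,7,6) → FL=S FR=W RL=W RR=W
cmd 6: advance +7 → t=24, phase=(0,5,6,5) → FL=S FR=S RL=W RR=S
cmd 7: advance +7 → t=31, phase=(7,4,5,4) → FL=W FR=S RL=S RR=S
cmd 8: advance +4 → t=35, phase=(3,0,1,0) → FL=S FR=S RL=S RR=S

after cmd 1 (t=9): FL=S FR=W RL=W RR=W
after cmd 2 (t=12): FL=S FR=S RL=S RR=S
after cmd 3 (t=15): FL=W FR=S RL=S RR=S
after cmd 4 (t=16): FL=S FR=S RL=W RR=S
after cmd 5 (t=17): FL=S FR=W RL=W RR=W
after cmd 6 (t=24): FL=S FR=S RL=W RR=S
after cmd 7 (t=31): FL=W FR=S RL=S RR=S
after cmd 8 (t=35): FL=S FR=S RL=S RR=S


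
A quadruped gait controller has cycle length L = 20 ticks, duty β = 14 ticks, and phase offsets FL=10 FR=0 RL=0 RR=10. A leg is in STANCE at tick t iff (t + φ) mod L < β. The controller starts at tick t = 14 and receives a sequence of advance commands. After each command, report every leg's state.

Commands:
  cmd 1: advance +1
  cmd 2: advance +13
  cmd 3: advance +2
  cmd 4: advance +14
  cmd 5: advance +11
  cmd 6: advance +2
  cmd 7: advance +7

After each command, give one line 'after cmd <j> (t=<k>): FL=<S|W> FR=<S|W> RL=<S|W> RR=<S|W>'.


after cmd 1 (t=15): FL=S FR=W RL=W RR=S
after cmd 2 (t=28): FL=W FR=S RL=S RR=W
after cmd 3 (t=30): FL=S FR=S RL=S RR=S
after cmd 4 (t=44): FL=W FR=S RL=S RR=W
after cmd 5 (t=55): FL=S FR=W RL=W RR=S
after cmd 6 (t=57): FL=S FR=W RL=W RR=S
after cmd 7 (t=64): FL=W FR=S RL=S RR=W

start t=14: FL=S FR=W RL=W RR=S
cmd 1: advance +1 → t=15, phase=(5,15,15,5) → FL=S FR=W RL=W RR=S
cmd 2: advance +13 → t=28, phase=(18,8,8,18) → FL=W FR=S RL=S RR=W
cmd 3: advance +2 → t=30, phase=(0,10,10,0) → FL=S FR=S RL=S RR=S
cmd 4: advance +14 → t=44, phase=(14,4,4,14) → FL=W FR=S RL=S RR=W
cmd 5: advance +11 → t=55, phase=(5,15,15,5) → FL=S FR=W RL=W RR=S
cmd 6: advance +2 → t=57, phase=(7,17,17,7) → FL=S FR=W RL=W RR=S
cmd 7: advance +7 → t=64, phase=(14,4,4,14) → FL=W FR=S RL=S RR=W
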